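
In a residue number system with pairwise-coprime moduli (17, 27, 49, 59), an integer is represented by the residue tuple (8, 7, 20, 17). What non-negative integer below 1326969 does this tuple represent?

From x ≡ 8 (mod 17) write x = 8 + 17t. Substituting into x ≡ 7 (mod 27) gives 17t ≡ 26 (mod 27), and since 17⁻¹ ≡ 8 (mod 27), t ≡ 19. Hence x ≡ 8 + 17·19 = 331 (mod 459).
From x ≡ 331 (mod 459) write x = 331 + 459t. Substituting into x ≡ 20 (mod 49) gives 459t ≡ 32 (mod 49), and since 18⁻¹ ≡ 30 (mod 49), t ≡ 29. Hence x ≡ 331 + 459·29 = 13642 (mod 22491).
From x ≡ 13642 (mod 22491) write x = 13642 + 22491t. Substituting into x ≡ 17 (mod 59) gives 22491t ≡ 4 (mod 59), and since 12⁻¹ ≡ 5 (mod 59), t ≡ 20. Hence x ≡ 13642 + 22491·20 = 463462 (mod 1326969).

463462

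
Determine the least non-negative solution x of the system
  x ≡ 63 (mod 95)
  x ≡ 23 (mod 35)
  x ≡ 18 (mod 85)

gcd(95, 35) = 5 and 5 | (23 − 63), so the pair is consistent; merging gives x ≡ 443 (mod 665), where 665 = lcm(95, 35).
gcd(665, 85) = 5 and 5 | (18 − 443), so the pair is consistent; merging gives x ≡ 443 (mod 11305), where 11305 = lcm(665, 85).
The solution is unique modulo lcm(95, 35, 85) = 11305.

443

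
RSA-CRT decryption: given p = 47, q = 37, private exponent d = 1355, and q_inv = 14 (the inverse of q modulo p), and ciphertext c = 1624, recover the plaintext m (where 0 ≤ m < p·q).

530

d_p = d mod (p−1) = 1355 mod 46 = 21; d_q = d mod (q−1) = 23.
m₁ = c^(d_p) mod p: c ≡ 26 (mod 47), and 26^21 mod 47 = 13.
m₂ = c^(d_q) mod q: c ≡ 33 (mod 37), and 33^23 mod 37 = 12.
h = q_inv·(m₁ − m₂) mod p = 14·(13 − 12) mod 47 = 14.
m = m₂ + h·q = 12 + 14·37 = 530.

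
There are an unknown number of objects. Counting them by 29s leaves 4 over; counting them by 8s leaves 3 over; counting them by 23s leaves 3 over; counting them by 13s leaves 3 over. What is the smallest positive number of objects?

The moduli are pairwise coprime; M = 29·8·23·13 = 69368.
M/29 = 2392; 2392 ≡ 14 (mod 29); 14·27 ≡ 1, so inverse 27.
M/8 = 8671; 8671 ≡ 7 (mod 8); 7·7 ≡ 1, so inverse 7.
M/23 = 3016; 3016 ≡ 3 (mod 23); 3·8 ≡ 1, so inverse 8.
M/13 = 5336; 5336 ≡ 6 (mod 13); 6·11 ≡ 1, so inverse 11.
N ≡ 4·2392·27 + 3·8671·7 + 3·3016·8 + 3·5336·11 = 688899.
688899 mod 69368 = 64587.

64587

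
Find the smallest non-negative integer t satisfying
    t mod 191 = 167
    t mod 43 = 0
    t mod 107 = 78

The moduli are pairwise coprime; N = 191·43·107 = 878791.
N/191 = 4601; 4601 ≡ 17 (mod 191); 17·45 ≡ 1, so inverse 45.
N/43 = 20437; 20437 ≡ 12 (mod 43); 12·18 ≡ 1, so inverse 18.
N/107 = 8213; 8213 ≡ 81 (mod 107); 81·37 ≡ 1, so inverse 37.
t ≡ 167·4601·45 + 0·20437·18 + 78·8213·37 = 58279233.
58279233 mod 878791 = 279027.

279027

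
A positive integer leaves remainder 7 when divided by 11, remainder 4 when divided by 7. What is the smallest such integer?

From N ≡ 7 (mod 11) write N = 7 + 11t. Substituting into N ≡ 4 (mod 7) gives 11t ≡ 4 (mod 7), and since 4⁻¹ ≡ 2 (mod 7), t ≡ 1. Hence N ≡ 7 + 11·1 = 18 (mod 77).

18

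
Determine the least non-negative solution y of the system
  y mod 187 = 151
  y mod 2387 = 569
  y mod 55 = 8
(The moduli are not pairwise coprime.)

gcd(187, 2387) = 11 and 11 | (569 − 151), so the pair is consistent; merging gives y ≡ 2956 (mod 40579), where 40579 = lcm(187, 2387).
gcd(40579, 55) = 11 and 11 | (8 − 2956), so the pair is consistent; merging gives y ≡ 124693 (mod 202895), where 202895 = lcm(40579, 55).
The solution is unique modulo lcm(187, 2387, 55) = 202895.

124693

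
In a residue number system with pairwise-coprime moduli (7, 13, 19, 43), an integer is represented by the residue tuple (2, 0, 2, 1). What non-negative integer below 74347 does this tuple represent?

The moduli are pairwise coprime; N = 7·13·19·43 = 74347.
N/7 = 10621; 10621 ≡ 2 (mod 7); 2·4 ≡ 1, so inverse 4.
N/13 = 5719; 5719 ≡ 12 (mod 13); 12·12 ≡ 1, so inverse 12.
N/19 = 3913; 3913 ≡ 18 (mod 19); 18·18 ≡ 1, so inverse 18.
N/43 = 1729; 1729 ≡ 9 (mod 43); 9·24 ≡ 1, so inverse 24.
x ≡ 2·10621·4 + 0·5719·12 + 2·3913·18 + 1·1729·24 = 267332.
267332 mod 74347 = 44291.

44291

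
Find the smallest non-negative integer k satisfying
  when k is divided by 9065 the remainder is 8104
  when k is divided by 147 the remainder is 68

26234

gcd(9065, 147) = 49 and 49 | (68 − 8104), so the pair is consistent; merging gives k ≡ 26234 (mod 27195), where 27195 = lcm(9065, 147).
The solution is unique modulo lcm(9065, 147) = 27195.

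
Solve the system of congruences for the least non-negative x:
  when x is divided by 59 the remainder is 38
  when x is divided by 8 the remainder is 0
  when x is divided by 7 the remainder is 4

The moduli are pairwise coprime; N = 59·8·7 = 3304.
N/59 = 56; 56 ≡ 56 (mod 59); 56·39 ≡ 1, so inverse 39.
N/8 = 413; 413 ≡ 5 (mod 8); 5·5 ≡ 1, so inverse 5.
N/7 = 472; 472 ≡ 3 (mod 7); 3·5 ≡ 1, so inverse 5.
x ≡ 38·56·39 + 0·413·5 + 4·472·5 = 92432.
92432 mod 3304 = 3224.

3224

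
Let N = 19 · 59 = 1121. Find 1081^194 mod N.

595

Mod 19: 1081 ≡ 17; by Fermat, exponent reduces to 194 mod 18 = 14; 17^14 ≡ 6 (mod 19).
Mod 59: 1081 ≡ 19; by Fermat, exponent reduces to 194 mod 58 = 20; 19^20 ≡ 5 (mod 59).
Combine by CRT: x ≡ 6 (mod 19), x ≡ 5 (mod 59) ⇒ x ≡ 595 (mod 1121).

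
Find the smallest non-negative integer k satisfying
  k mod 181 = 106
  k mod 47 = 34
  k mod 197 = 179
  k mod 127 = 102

177867539

From k ≡ 106 (mod 181) write k = 106 + 181t. Substituting into k ≡ 34 (mod 47) gives 181t ≡ 22 (mod 47), and since 40⁻¹ ≡ 20 (mod 47), t ≡ 17. Hence k ≡ 106 + 181·17 = 3183 (mod 8507).
From k ≡ 3183 (mod 8507) write k = 3183 + 8507t. Substituting into k ≡ 179 (mod 197) gives 8507t ≡ 148 (mod 197), and since 36⁻¹ ≡ 104 (mod 197), t ≡ 26. Hence k ≡ 3183 + 8507·26 = 224365 (mod 1675879).
From k ≡ 224365 (mod 1675879) write k = 224365 + 1675879t. Substituting into k ≡ 102 (mod 127) gives 1675879t ≡ 19 (mod 127), and since 114⁻¹ ≡ 39 (mod 127), t ≡ 106. Hence k ≡ 224365 + 1675879·106 = 177867539 (mod 212836633).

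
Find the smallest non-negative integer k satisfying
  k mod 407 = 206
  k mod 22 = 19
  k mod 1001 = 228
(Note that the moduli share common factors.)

63291

Combine the congruences pairwise.
gcd(407, 22) = 11 and 11 | (19 − 206), so the pair is consistent; merging gives k ≡ 613 (mod 814), where 814 = lcm(407, 22).
gcd(814, 1001) = 11 and 11 | (228 − 613), so the pair is consistent; merging gives k ≡ 63291 (mod 74074), where 74074 = lcm(814, 1001).
The solution is unique modulo lcm(407, 22, 1001) = 74074.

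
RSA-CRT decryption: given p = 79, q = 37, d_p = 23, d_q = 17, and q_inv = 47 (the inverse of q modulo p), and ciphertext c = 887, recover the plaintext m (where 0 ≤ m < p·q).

1405

m₁ = c^(d_p) mod p: c ≡ 18 (mod 79), and 18^23 mod 79 = 62.
m₂ = c^(d_q) mod q: c ≡ 36 (mod 37), and 36^17 mod 37 = 36.
h = q_inv·(m₁ − m₂) mod p = 47·(62 − 36) mod 79 = 37.
m = m₂ + h·q = 36 + 37·37 = 1405.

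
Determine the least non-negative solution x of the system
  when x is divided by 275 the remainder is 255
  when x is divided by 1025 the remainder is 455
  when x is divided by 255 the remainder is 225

371505

gcd(275, 1025) = 25 and 25 | (455 − 255), so the pair is consistent; merging gives x ≡ 10705 (mod 11275), where 11275 = lcm(275, 1025).
gcd(11275, 255) = 5 and 5 | (225 − 10705), so the pair is consistent; merging gives x ≡ 371505 (mod 575025), where 575025 = lcm(11275, 255).
The solution is unique modulo lcm(275, 1025, 255) = 575025.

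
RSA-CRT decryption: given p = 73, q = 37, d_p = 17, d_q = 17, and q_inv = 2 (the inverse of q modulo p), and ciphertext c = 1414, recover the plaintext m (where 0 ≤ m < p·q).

319

m₁ = c^(d_p) mod p: c ≡ 27 (mod 73), and 27^17 mod 73 = 27.
m₂ = c^(d_q) mod q: c ≡ 8 (mod 37), and 8^17 mod 37 = 23.
h = q_inv·(m₁ − m₂) mod p = 2·(27 − 23) mod 73 = 8.
m = m₂ + h·q = 23 + 8·37 = 319.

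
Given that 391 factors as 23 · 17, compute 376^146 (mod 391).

Mod 23: 376 ≡ 8; by Fermat, exponent reduces to 146 mod 22 = 14; 8^14 ≡ 6 (mod 23).
Mod 17: 376 ≡ 2; by Fermat, exponent reduces to 146 mod 16 = 2; 2^2 ≡ 4 (mod 17).
Combine by CRT: x ≡ 6 (mod 23), x ≡ 4 (mod 17) ⇒ x ≡ 259 (mod 391).

259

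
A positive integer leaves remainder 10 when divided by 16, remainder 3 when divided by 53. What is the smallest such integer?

From x ≡ 10 (mod 16) write x = 10 + 16t. Substituting into x ≡ 3 (mod 53) gives 16t ≡ 46 (mod 53), and since 16⁻¹ ≡ 10 (mod 53), t ≡ 36. Hence x ≡ 10 + 16·36 = 586 (mod 848).

586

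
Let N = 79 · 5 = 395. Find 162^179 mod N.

Mod 79: 162 ≡ 4; by Fermat, exponent reduces to 179 mod 78 = 23; 4^23 ≡ 49 (mod 79).
Mod 5: 162 ≡ 2; by Fermat, exponent reduces to 179 mod 4 = 3; 2^3 ≡ 3 (mod 5).
Combine by CRT: x ≡ 49 (mod 79), x ≡ 3 (mod 5) ⇒ x ≡ 128 (mod 395).

128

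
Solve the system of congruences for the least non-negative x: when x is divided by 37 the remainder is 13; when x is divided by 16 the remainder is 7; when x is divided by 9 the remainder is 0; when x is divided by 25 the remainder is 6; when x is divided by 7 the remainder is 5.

From x ≡ 13 (mod 37) write x = 13 + 37t. Substituting into x ≡ 7 (mod 16) gives 37t ≡ 10 (mod 16), and since 5⁻¹ ≡ 13 (mod 16), t ≡ 2. Hence x ≡ 13 + 37·2 = 87 (mod 592).
From x ≡ 87 (mod 592) write x = 87 + 592t. Substituting into x ≡ 0 (mod 9) gives 592t ≡ 3 (mod 9), and since 7⁻¹ ≡ 4 (mod 9), t ≡ 3. Hence x ≡ 87 + 592·3 = 1863 (mod 5328).
From x ≡ 1863 (mod 5328) write x = 1863 + 5328t. Substituting into x ≡ 6 (mod 25) gives 5328t ≡ 18 (mod 25), and since 3⁻¹ ≡ 17 (mod 25), t ≡ 6. Hence x ≡ 1863 + 5328·6 = 33831 (mod 133200).
From x ≡ 33831 (mod 133200) write x = 33831 + 133200t. Substituting into x ≡ 5 (mod 7) gives 133200t ≡ 5 (mod 7), and since 4⁻¹ ≡ 2 (mod 7), t ≡ 3. Hence x ≡ 33831 + 133200·3 = 433431 (mod 932400).

433431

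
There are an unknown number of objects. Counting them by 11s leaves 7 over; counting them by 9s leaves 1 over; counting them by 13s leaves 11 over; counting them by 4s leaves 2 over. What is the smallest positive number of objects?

The moduli are pairwise coprime; M = 11·9·13·4 = 5148.
M/11 = 468; 468 ≡ 6 (mod 11); 6·2 ≡ 1, so inverse 2.
M/9 = 572; 572 ≡ 5 (mod 9); 5·2 ≡ 1, so inverse 2.
M/13 = 396; 396 ≡ 6 (mod 13); 6·11 ≡ 1, so inverse 11.
M/4 = 1287; 1287 ≡ 3 (mod 4); 3·3 ≡ 1, so inverse 3.
N ≡ 7·468·2 + 1·572·2 + 11·396·11 + 2·1287·3 = 63334.
63334 mod 5148 = 1558.

1558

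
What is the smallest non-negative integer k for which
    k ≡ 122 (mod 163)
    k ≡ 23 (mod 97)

Combine the congruences pairwise.
From k ≡ 122 (mod 163) write k = 122 + 163t. Substituting into k ≡ 23 (mod 97) gives 163t ≡ 95 (mod 97), and since 66⁻¹ ≡ 25 (mod 97), t ≡ 47. Hence k ≡ 122 + 163·47 = 7783 (mod 15811).

7783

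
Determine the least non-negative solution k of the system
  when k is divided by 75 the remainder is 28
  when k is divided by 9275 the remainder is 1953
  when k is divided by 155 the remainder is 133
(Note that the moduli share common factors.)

159628

Combine the congruences pairwise.
gcd(75, 9275) = 25 and 25 | (1953 − 28), so the pair is consistent; merging gives k ≡ 20503 (mod 27825), where 27825 = lcm(75, 9275).
gcd(27825, 155) = 5 and 5 | (133 − 20503), so the pair is consistent; merging gives k ≡ 159628 (mod 862575), where 862575 = lcm(27825, 155).
The solution is unique modulo lcm(75, 9275, 155) = 862575.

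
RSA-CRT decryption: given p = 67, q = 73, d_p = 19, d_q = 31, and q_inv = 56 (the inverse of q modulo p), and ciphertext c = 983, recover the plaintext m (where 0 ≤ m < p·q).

1635

m₁ = c^(d_p) mod p: c ≡ 45 (mod 67), and 45^19 mod 67 = 27.
m₂ = c^(d_q) mod q: c ≡ 34 (mod 73), and 34^31 mod 73 = 29.
h = q_inv·(m₁ − m₂) mod p = 56·(27 − 29) mod 67 = 22.
m = m₂ + h·q = 29 + 22·73 = 1635.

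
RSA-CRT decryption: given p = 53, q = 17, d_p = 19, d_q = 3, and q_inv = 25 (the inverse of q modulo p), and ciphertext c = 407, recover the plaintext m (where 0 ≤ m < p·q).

203

m₁ = c^(d_p) mod p: c ≡ 36 (mod 53), and 36^19 mod 53 = 44.
m₂ = c^(d_q) mod q: c ≡ 16 (mod 17), and 16^3 mod 17 = 16.
h = q_inv·(m₁ − m₂) mod p = 25·(44 − 16) mod 53 = 11.
m = m₂ + h·q = 16 + 11·17 = 203.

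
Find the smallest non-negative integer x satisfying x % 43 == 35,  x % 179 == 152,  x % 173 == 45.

From x ≡ 35 (mod 43) write x = 35 + 43t. Substituting into x ≡ 152 (mod 179) gives 43t ≡ 117 (mod 179), and since 43⁻¹ ≡ 25 (mod 179), t ≡ 61. Hence x ≡ 35 + 43·61 = 2658 (mod 7697).
From x ≡ 2658 (mod 7697) write x = 2658 + 7697t. Substituting into x ≡ 45 (mod 173) gives 7697t ≡ 155 (mod 173), and since 85⁻¹ ≡ 57 (mod 173), t ≡ 12. Hence x ≡ 2658 + 7697·12 = 95022 (mod 1331581).

95022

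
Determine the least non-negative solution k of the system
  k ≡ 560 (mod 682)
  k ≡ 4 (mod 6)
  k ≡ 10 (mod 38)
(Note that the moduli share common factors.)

32614

gcd(682, 6) = 2 and 2 | (4 − 560), so the pair is consistent; merging gives k ≡ 1924 (mod 2046), where 2046 = lcm(682, 6).
gcd(2046, 38) = 2 and 2 | (10 − 1924), so the pair is consistent; merging gives k ≡ 32614 (mod 38874), where 38874 = lcm(2046, 38).
The solution is unique modulo lcm(682, 6, 38) = 38874.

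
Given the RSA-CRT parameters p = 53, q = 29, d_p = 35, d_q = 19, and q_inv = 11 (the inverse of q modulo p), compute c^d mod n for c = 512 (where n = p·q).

8

m₁ = c^(d_p) mod p: c ≡ 35 (mod 53), and 35^35 mod 53 = 8.
m₂ = c^(d_q) mod q: c ≡ 19 (mod 29), and 19^19 mod 29 = 8.
h = q_inv·(m₁ − m₂) mod p = 11·(8 − 8) mod 53 = 0.
m = m₂ + h·q = 8 + 0·29 = 8.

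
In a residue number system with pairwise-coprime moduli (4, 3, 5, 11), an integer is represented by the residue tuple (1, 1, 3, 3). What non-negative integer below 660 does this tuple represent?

553

From x ≡ 1 (mod 4) write x = 1 + 4t. Substituting into x ≡ 1 (mod 3) gives 4t ≡ 0 (mod 3), and since 1⁻¹ ≡ 1 (mod 3), t ≡ 0. Hence x ≡ 1 + 4·0 = 1 (mod 12).
From x ≡ 1 (mod 12) write x = 1 + 12t. Substituting into x ≡ 3 (mod 5) gives 12t ≡ 2 (mod 5), and since 2⁻¹ ≡ 3 (mod 5), t ≡ 1. Hence x ≡ 1 + 12·1 = 13 (mod 60).
From x ≡ 13 (mod 60) write x = 13 + 60t. Substituting into x ≡ 3 (mod 11) gives 60t ≡ 1 (mod 11), and since 5⁻¹ ≡ 9 (mod 11), t ≡ 9. Hence x ≡ 13 + 60·9 = 553 (mod 660).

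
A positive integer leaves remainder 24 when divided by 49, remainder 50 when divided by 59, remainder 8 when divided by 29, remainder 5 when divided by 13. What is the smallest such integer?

The moduli are pairwise coprime; N = 49·59·29·13 = 1089907.
N/49 = 22243; 22243 ≡ 46 (mod 49); 46·16 ≡ 1, so inverse 16.
N/59 = 18473; 18473 ≡ 6 (mod 59); 6·10 ≡ 1, so inverse 10.
N/29 = 37583; 37583 ≡ 28 (mod 29); 28·28 ≡ 1, so inverse 28.
N/13 = 83839; 83839 ≡ 2 (mod 13); 2·7 ≡ 1, so inverse 7.
a ≡ 24·22243·16 + 50·18473·10 + 8·37583·28 + 5·83839·7 = 29130769.
29130769 mod 1089907 = 793187.

793187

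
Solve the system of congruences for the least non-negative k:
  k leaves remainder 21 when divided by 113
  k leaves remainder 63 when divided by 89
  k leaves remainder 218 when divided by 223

586039

The moduli are pairwise coprime; N = 113·89·223 = 2242711.
N/113 = 19847; 19847 ≡ 72 (mod 113); 72·11 ≡ 1, so inverse 11.
N/89 = 25199; 25199 ≡ 12 (mod 89); 12·52 ≡ 1, so inverse 52.
N/223 = 10057; 10057 ≡ 22 (mod 223); 22·71 ≡ 1, so inverse 71.
k ≡ 21·19847·11 + 63·25199·52 + 218·10057·71 = 242798827.
242798827 mod 2242711 = 586039.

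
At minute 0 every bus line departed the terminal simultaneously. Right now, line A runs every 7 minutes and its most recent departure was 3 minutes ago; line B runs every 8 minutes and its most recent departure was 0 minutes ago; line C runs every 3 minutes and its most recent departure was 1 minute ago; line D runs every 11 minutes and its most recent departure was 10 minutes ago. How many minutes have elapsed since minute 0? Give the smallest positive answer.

472

The moduli are pairwise coprime; N = 7·8·3·11 = 1848.
N/7 = 264; 264 ≡ 5 (mod 7); 5·3 ≡ 1, so inverse 3.
N/8 = 231; 231 ≡ 7 (mod 8); 7·7 ≡ 1, so inverse 7.
N/3 = 616; 616 ≡ 1 (mod 3), inverse 1.
N/11 = 168; 168 ≡ 3 (mod 11); 3·4 ≡ 1, so inverse 4.
t ≡ 3·264·3 + 0·231·7 + 1·616·1 + 10·168·4 = 9712.
9712 mod 1848 = 472.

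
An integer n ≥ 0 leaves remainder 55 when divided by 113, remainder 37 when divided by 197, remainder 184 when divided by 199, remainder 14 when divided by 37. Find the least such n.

29446612

The moduli are pairwise coprime; M = 113·197·199·37 = 163907743.
M/113 = 1450511; 1450511 ≡ 43 (mod 113); 43·92 ≡ 1, so inverse 92.
M/197 = 832019; 832019 ≡ 88 (mod 197); 88·150 ≡ 1, so inverse 150.
M/199 = 823657; 823657 ≡ 195 (mod 199); 195·149 ≡ 1, so inverse 149.
M/37 = 4429939; 4429939 ≡ 3 (mod 37); 3·25 ≡ 1, so inverse 25.
n ≡ 55·1450511·92 + 37·832019·150 + 184·823657·149 + 14·4429939·25 = 36089150072.
36089150072 mod 163907743 = 29446612.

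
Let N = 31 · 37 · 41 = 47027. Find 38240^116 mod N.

13184

Mod 31: 38240 ≡ 17; by Fermat, exponent reduces to 116 mod 30 = 26; 17^26 ≡ 9 (mod 31).
Mod 37: 38240 ≡ 19; by Fermat, exponent reduces to 116 mod 36 = 8; 19^8 ≡ 12 (mod 37).
Mod 41: 38240 ≡ 28; by Fermat, exponent reduces to 116 mod 40 = 36; 28^36 ≡ 23 (mod 41).
Combine by CRT: x ≡ 9 (mod 31), x ≡ 12 (mod 37), x ≡ 23 (mod 41) ⇒ x ≡ 13184 (mod 47027).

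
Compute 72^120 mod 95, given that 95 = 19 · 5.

Mod 19: 72 ≡ 15; by Fermat, exponent reduces to 120 mod 18 = 12; 15^12 ≡ 7 (mod 19).
Mod 5: 72 ≡ 2; since 4 | 120, by Fermat 2^120 ≡ 1 (mod 5).
Combine by CRT: x ≡ 7 (mod 19), x ≡ 1 (mod 5) ⇒ x ≡ 26 (mod 95).

26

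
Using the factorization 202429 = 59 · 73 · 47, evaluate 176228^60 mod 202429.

46930

Mod 59: 176228 ≡ 54; by Fermat, exponent reduces to 60 mod 58 = 2; 54^2 ≡ 25 (mod 59).
Mod 73: 176228 ≡ 6; 6^60 ≡ 64 (mod 73).
Mod 47: 176228 ≡ 25; by Fermat, exponent reduces to 60 mod 46 = 14; 25^14 ≡ 24 (mod 47).
Combine by CRT: x ≡ 25 (mod 59), x ≡ 64 (mod 73), x ≡ 24 (mod 47) ⇒ x ≡ 46930 (mod 202429).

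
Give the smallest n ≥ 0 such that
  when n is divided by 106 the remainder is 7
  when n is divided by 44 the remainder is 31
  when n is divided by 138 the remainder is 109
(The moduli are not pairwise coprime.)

gcd(106, 44) = 2 and 2 | (31 − 7), so the pair is consistent; merging gives n ≡ 1703 (mod 2332), where 2332 = lcm(106, 44).
gcd(2332, 138) = 2 and 2 | (109 − 1703), so the pair is consistent; merging gives n ≡ 83323 (mod 160908), where 160908 = lcm(2332, 138).
The solution is unique modulo lcm(106, 44, 138) = 160908.

83323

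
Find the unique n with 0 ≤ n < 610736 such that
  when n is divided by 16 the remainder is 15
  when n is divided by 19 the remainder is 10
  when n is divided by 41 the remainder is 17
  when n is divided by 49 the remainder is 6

The moduli are pairwise coprime; M = 16·19·41·49 = 610736.
M/16 = 38171; 38171 ≡ 11 (mod 16); 11·3 ≡ 1, so inverse 3.
M/19 = 32144; 32144 ≡ 15 (mod 19); 15·14 ≡ 1, so inverse 14.
M/41 = 14896; 14896 ≡ 13 (mod 41); 13·19 ≡ 1, so inverse 19.
M/49 = 12464; 12464 ≡ 18 (mod 49); 18·30 ≡ 1, so inverse 30.
n ≡ 15·38171·3 + 10·32144·14 + 17·14896·19 + 6·12464·30 = 13272783.
13272783 mod 610736 = 447327.

447327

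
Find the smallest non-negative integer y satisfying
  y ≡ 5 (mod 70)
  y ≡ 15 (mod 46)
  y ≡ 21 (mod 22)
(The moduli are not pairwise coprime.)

8755

Combine the congruences pairwise.
gcd(70, 46) = 2 and 2 | (15 − 5), so the pair is consistent; merging gives y ≡ 705 (mod 1610), where 1610 = lcm(70, 46).
gcd(1610, 22) = 2 and 2 | (21 − 705), so the pair is consistent; merging gives y ≡ 8755 (mod 17710), where 17710 = lcm(1610, 22).
The solution is unique modulo lcm(70, 46, 22) = 17710.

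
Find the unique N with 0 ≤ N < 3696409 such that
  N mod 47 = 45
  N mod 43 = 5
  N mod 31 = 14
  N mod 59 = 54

3394855

From N ≡ 45 (mod 47) write N = 45 + 47t. Substituting into N ≡ 5 (mod 43) gives 47t ≡ 3 (mod 43), and since 4⁻¹ ≡ 11 (mod 43), t ≡ 33. Hence N ≡ 45 + 47·33 = 1596 (mod 2021).
From N ≡ 1596 (mod 2021) write N = 1596 + 2021t. Substituting into N ≡ 14 (mod 31) gives 2021t ≡ 30 (mod 31), and since 6⁻¹ ≡ 26 (mod 31), t ≡ 5. Hence N ≡ 1596 + 2021·5 = 11701 (mod 62651).
From N ≡ 11701 (mod 62651) write N = 11701 + 62651t. Substituting into N ≡ 54 (mod 59) gives 62651t ≡ 35 (mod 59), and since 52⁻¹ ≡ 42 (mod 59), t ≡ 54. Hence N ≡ 11701 + 62651·54 = 3394855 (mod 3696409).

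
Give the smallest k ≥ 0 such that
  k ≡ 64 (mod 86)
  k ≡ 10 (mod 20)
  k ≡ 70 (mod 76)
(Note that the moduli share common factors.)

2730

gcd(86, 20) = 2 and 2 | (10 − 64), so the pair is consistent; merging gives k ≡ 150 (mod 860), where 860 = lcm(86, 20).
gcd(860, 76) = 4 and 4 | (70 − 150), so the pair is consistent; merging gives k ≡ 2730 (mod 16340), where 16340 = lcm(860, 76).
The solution is unique modulo lcm(86, 20, 76) = 16340.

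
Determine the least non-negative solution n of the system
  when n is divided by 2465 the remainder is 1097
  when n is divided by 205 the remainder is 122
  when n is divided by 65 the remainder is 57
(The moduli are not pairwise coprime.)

834267

gcd(2465, 205) = 5 and 5 | (122 − 1097), so the pair is consistent; merging gives n ≡ 25747 (mod 101065), where 101065 = lcm(2465, 205).
gcd(101065, 65) = 5 and 5 | (57 − 25747), so the pair is consistent; merging gives n ≡ 834267 (mod 1313845), where 1313845 = lcm(101065, 65).
The solution is unique modulo lcm(2465, 205, 65) = 1313845.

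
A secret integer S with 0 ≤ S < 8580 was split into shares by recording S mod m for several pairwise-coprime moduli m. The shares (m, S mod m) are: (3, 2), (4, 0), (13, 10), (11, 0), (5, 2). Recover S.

1232

From S ≡ 2 (mod 3) write S = 2 + 3t. Substituting into S ≡ 0 (mod 4) gives 3t ≡ 2 (mod 4), and since 3⁻¹ ≡ 3 (mod 4), t ≡ 2. Hence S ≡ 2 + 3·2 = 8 (mod 12).
From S ≡ 8 (mod 12) write S = 8 + 12t. Substituting into S ≡ 10 (mod 13) gives 12t ≡ 2 (mod 13), and since 12⁻¹ ≡ 12 (mod 13), t ≡ 11. Hence S ≡ 8 + 12·11 = 140 (mod 156).
From S ≡ 140 (mod 156) write S = 140 + 156t. Substituting into S ≡ 0 (mod 11) gives 156t ≡ 3 (mod 11), and since 2⁻¹ ≡ 6 (mod 11), t ≡ 7. Hence S ≡ 140 + 156·7 = 1232 (mod 1716).
From S ≡ 1232 (mod 1716) write S = 1232 + 1716t. Substituting into S ≡ 2 (mod 5) gives 1716t ≡ 0 (mod 5), and since 1⁻¹ ≡ 1 (mod 5), t ≡ 0. Hence S ≡ 1232 + 1716·0 = 1232 (mod 8580).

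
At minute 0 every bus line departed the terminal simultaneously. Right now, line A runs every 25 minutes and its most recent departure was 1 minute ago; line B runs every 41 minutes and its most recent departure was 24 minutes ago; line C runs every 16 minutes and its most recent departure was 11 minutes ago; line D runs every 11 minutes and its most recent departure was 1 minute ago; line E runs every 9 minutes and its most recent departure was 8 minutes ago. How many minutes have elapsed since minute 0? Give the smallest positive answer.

637451

From t ≡ 1 (mod 25) write t = 1 + 25s. Substituting into t ≡ 24 (mod 41) gives 25s ≡ 23 (mod 41), and since 25⁻¹ ≡ 23 (mod 41), s ≡ 37. Hence t ≡ 1 + 25·37 = 926 (mod 1025).
From t ≡ 926 (mod 1025) write t = 926 + 1025s. Substituting into t ≡ 11 (mod 16) gives 1025s ≡ 13 (mod 16), and since 1⁻¹ ≡ 1 (mod 16), s ≡ 13. Hence t ≡ 926 + 1025·13 = 14251 (mod 16400).
From t ≡ 14251 (mod 16400) write t = 14251 + 16400s. Substituting into t ≡ 1 (mod 11) gives 16400s ≡ 6 (mod 11), and since 10⁻¹ ≡ 10 (mod 11), s ≡ 5. Hence t ≡ 14251 + 16400·5 = 96251 (mod 180400).
From t ≡ 96251 (mod 180400) write t = 96251 + 180400s. Substituting into t ≡ 8 (mod 9) gives 180400s ≡ 3 (mod 9), and since 4⁻¹ ≡ 7 (mod 9), s ≡ 3. Hence t ≡ 96251 + 180400·3 = 637451 (mod 1623600).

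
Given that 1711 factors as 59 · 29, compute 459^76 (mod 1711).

Mod 59: 459 ≡ 46; by Fermat, exponent reduces to 76 mod 58 = 18; 46^18 ≡ 15 (mod 59).
Mod 29: 459 ≡ 24; by Fermat, exponent reduces to 76 mod 28 = 20; 24^20 ≡ 23 (mod 29).
Combine by CRT: x ≡ 15 (mod 59), x ≡ 23 (mod 29) ⇒ x ≡ 487 (mod 1711).

487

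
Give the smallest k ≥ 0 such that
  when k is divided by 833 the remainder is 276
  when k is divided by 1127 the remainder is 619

15270

gcd(833, 1127) = 49 and 49 | (619 − 276), so the pair is consistent; merging gives k ≡ 15270 (mod 19159), where 19159 = lcm(833, 1127).
The solution is unique modulo lcm(833, 1127) = 19159.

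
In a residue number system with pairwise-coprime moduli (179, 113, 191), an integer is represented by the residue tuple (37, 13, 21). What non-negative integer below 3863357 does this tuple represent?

The moduli are pairwise coprime; N = 179·113·191 = 3863357.
N/179 = 21583; 21583 ≡ 103 (mod 179); 103·73 ≡ 1, so inverse 73.
N/113 = 34189; 34189 ≡ 63 (mod 113); 63·61 ≡ 1, so inverse 61.
N/191 = 20227; 20227 ≡ 172 (mod 191); 172·10 ≡ 1, so inverse 10.
x ≡ 37·21583·73 + 13·34189·61 + 21·20227·10 = 89655230.
89655230 mod 3863357 = 798019.

798019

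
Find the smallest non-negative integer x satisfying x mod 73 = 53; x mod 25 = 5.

1805

From x ≡ 53 (mod 73) write x = 53 + 73t. Substituting into x ≡ 5 (mod 25) gives 73t ≡ 2 (mod 25), and since 23⁻¹ ≡ 12 (mod 25), t ≡ 24. Hence x ≡ 53 + 73·24 = 1805 (mod 1825).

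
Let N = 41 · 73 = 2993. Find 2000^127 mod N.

1075

Mod 41: 2000 ≡ 32; by Fermat, exponent reduces to 127 mod 40 = 7; 32^7 ≡ 9 (mod 41).
Mod 73: 2000 ≡ 29; by Fermat, exponent reduces to 127 mod 72 = 55; 29^55 ≡ 53 (mod 73).
Combine by CRT: x ≡ 9 (mod 41), x ≡ 53 (mod 73) ⇒ x ≡ 1075 (mod 2993).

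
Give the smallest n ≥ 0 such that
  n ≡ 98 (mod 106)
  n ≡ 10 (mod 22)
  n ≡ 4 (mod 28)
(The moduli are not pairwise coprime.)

gcd(106, 22) = 2 and 2 | (10 − 98), so the pair is consistent; merging gives n ≡ 98 (mod 1166), where 1166 = lcm(106, 22).
gcd(1166, 28) = 2 and 2 | (4 − 98), so the pair is consistent; merging gives n ≡ 1264 (mod 16324), where 16324 = lcm(1166, 28).
The solution is unique modulo lcm(106, 22, 28) = 16324.

1264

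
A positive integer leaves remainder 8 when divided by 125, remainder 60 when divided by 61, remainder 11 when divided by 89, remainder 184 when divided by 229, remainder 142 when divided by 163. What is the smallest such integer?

6177774633

The moduli are pairwise coprime; N = 125·61·89·229·163 = 25331035375.
N/125 = 202648283; 202648283 ≡ 33 (mod 125); 33·72 ≡ 1, so inverse 72.
N/61 = 415262875; 415262875 ≡ 7 (mod 61); 7·35 ≡ 1, so inverse 35.
N/89 = 284618375; 284618375 ≡ 24 (mod 89); 24·26 ≡ 1, so inverse 26.
N/229 = 110615875; 110615875 ≡ 173 (mod 229); 173·184 ≡ 1, so inverse 184.
N/163 = 155405125; 155405125 ≡ 110 (mod 163); 110·123 ≡ 1, so inverse 123.
t ≡ 8·202648283·72 + 60·415262875·35 + 11·284618375·26 + 184·110615875·184 + 142·155405125·123 = 7529495281008.
7529495281008 mod 25331035375 = 6177774633.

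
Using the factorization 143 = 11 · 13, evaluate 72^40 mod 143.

Mod 11: 72 ≡ 6; since 10 | 40, by Fermat 6^40 ≡ 1 (mod 11).
Mod 13: 72 ≡ 7; by Fermat, exponent reduces to 40 mod 12 = 4; 7^4 ≡ 9 (mod 13).
Combine by CRT: x ≡ 1 (mod 11), x ≡ 9 (mod 13) ⇒ x ≡ 100 (mod 143).

100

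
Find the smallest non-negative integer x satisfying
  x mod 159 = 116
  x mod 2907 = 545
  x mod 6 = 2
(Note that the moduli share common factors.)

gcd(159, 2907) = 3 and 3 | (545 − 116), so the pair is consistent; merging gives x ≡ 137174 (mod 154071), where 154071 = lcm(159, 2907).
gcd(154071, 6) = 3 and 3 | (2 − 137174), so the pair is consistent; merging gives x ≡ 137174 (mod 308142), where 308142 = lcm(154071, 6).
The solution is unique modulo lcm(159, 2907, 6) = 308142.

137174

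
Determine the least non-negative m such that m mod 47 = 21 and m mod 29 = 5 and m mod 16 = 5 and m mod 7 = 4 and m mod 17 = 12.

The moduli are pairwise coprime; N = 47·29·16·7·17 = 2595152.
N/47 = 55216; 55216 ≡ 38 (mod 47); 38·26 ≡ 1, so inverse 26.
N/29 = 89488; 89488 ≡ 23 (mod 29); 23·24 ≡ 1, so inverse 24.
N/16 = 162197; 162197 ≡ 5 (mod 16); 5·13 ≡ 1, so inverse 13.
N/7 = 370736; 370736 ≡ 2 (mod 7); 2·4 ≡ 1, so inverse 4.
N/17 = 152656; 152656 ≡ 13 (mod 17); 13·4 ≡ 1, so inverse 4.
m ≡ 21·55216·26 + 5·89488·24 + 5·162197·13 + 4·370736·4 + 12·152656·4 = 64688565.
64688565 mod 2595152 = 2404917.

2404917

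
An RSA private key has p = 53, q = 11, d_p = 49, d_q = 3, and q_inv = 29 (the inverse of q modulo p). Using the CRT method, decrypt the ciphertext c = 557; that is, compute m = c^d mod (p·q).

m₁ = c^(d_p) mod p: c ≡ 27 (mod 53), and 27^49 mod 53 = 8.
m₂ = c^(d_q) mod q: c ≡ 7 (mod 11), and 7^3 mod 11 = 2.
h = q_inv·(m₁ − m₂) mod p = 29·(8 − 2) mod 53 = 15.
m = m₂ + h·q = 2 + 15·11 = 167.

167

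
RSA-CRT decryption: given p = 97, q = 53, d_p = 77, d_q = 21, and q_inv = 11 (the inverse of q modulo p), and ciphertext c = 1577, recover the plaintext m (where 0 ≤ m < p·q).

335

m₁ = c^(d_p) mod p: c ≡ 25 (mod 97), and 25^77 mod 97 = 44.
m₂ = c^(d_q) mod q: c ≡ 40 (mod 53), and 40^21 mod 53 = 17.
h = q_inv·(m₁ − m₂) mod p = 11·(44 − 17) mod 97 = 6.
m = m₂ + h·q = 17 + 6·53 = 335.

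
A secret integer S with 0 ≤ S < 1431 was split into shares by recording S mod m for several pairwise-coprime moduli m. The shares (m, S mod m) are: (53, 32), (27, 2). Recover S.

191

From S ≡ 32 (mod 53) write S = 32 + 53t. Substituting into S ≡ 2 (mod 27) gives 53t ≡ 24 (mod 27), and since 26⁻¹ ≡ 26 (mod 27), t ≡ 3. Hence S ≡ 32 + 53·3 = 191 (mod 1431).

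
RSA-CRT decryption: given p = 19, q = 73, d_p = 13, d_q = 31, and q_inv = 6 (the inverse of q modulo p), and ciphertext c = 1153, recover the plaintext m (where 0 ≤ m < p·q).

433

m₁ = c^(d_p) mod p: c ≡ 13 (mod 19), and 13^13 mod 19 = 15.
m₂ = c^(d_q) mod q: c ≡ 58 (mod 73), and 58^31 mod 73 = 68.
h = q_inv·(m₁ − m₂) mod p = 6·(15 − 68) mod 19 = 5.
m = m₂ + h·q = 68 + 5·73 = 433.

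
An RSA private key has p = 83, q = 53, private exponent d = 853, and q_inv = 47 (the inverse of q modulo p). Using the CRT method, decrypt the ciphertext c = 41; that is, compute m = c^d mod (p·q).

671

d_p = d mod (p−1) = 853 mod 82 = 33; d_q = d mod (q−1) = 21.
m₁ = c^(d_p) mod p: c ≡ 41 (mod 83), and 41^33 mod 83 = 7.
m₂ = c^(d_q) mod q: c ≡ 41 (mod 53), and 41^21 mod 53 = 35.
h = q_inv·(m₁ − m₂) mod p = 47·(7 − 35) mod 83 = 12.
m = m₂ + h·q = 35 + 12·53 = 671.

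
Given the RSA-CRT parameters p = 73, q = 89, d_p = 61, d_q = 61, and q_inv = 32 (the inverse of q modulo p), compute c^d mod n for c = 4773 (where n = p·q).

5689

m₁ = c^(d_p) mod p: c ≡ 28 (mod 73), and 28^61 mod 73 = 68.
m₂ = c^(d_q) mod q: c ≡ 56 (mod 89), and 56^61 mod 89 = 82.
h = q_inv·(m₁ − m₂) mod p = 32·(68 − 82) mod 73 = 63.
m = m₂ + h·q = 82 + 63·89 = 5689.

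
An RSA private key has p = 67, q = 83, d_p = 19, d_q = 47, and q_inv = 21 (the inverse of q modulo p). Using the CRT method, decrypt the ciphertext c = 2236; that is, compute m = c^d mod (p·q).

m₁ = c^(d_p) mod p: c ≡ 25 (mod 67), and 25^19 mod 67 = 24.
m₂ = c^(d_q) mod q: c ≡ 78 (mod 83), and 78^47 mod 83 = 21.
h = q_inv·(m₁ − m₂) mod p = 21·(24 − 21) mod 67 = 63.
m = m₂ + h·q = 21 + 63·83 = 5250.

5250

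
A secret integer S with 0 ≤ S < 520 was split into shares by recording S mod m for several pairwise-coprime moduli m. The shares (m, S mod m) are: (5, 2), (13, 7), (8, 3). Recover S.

The moduli are pairwise coprime; N = 5·13·8 = 520.
N/5 = 104; 104 ≡ 4 (mod 5); 4·4 ≡ 1, so inverse 4.
N/13 = 40; 40 ≡ 1 (mod 13), inverse 1.
N/8 = 65; 65 ≡ 1 (mod 8), inverse 1.
S ≡ 2·104·4 + 7·40·1 + 3·65·1 = 1307.
1307 mod 520 = 267.

267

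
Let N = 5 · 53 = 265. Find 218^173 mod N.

Mod 5: 218 ≡ 3; by Fermat, exponent reduces to 173 mod 4 = 1; 3^1 ≡ 3 (mod 5).
Mod 53: 218 ≡ 6; by Fermat, exponent reduces to 173 mod 52 = 17; 6^17 ≡ 29 (mod 53).
Combine by CRT: x ≡ 3 (mod 5), x ≡ 29 (mod 53) ⇒ x ≡ 188 (mod 265).

188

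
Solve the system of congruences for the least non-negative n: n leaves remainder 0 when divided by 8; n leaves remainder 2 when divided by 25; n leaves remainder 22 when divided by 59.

4152

Combine the congruences pairwise.
From n ≡ 0 (mod 8) write n = 0 + 8t. Substituting into n ≡ 2 (mod 25) gives 8t ≡ 2 (mod 25), and since 8⁻¹ ≡ 22 (mod 25), t ≡ 19. Hence n ≡ 0 + 8·19 = 152 (mod 200).
From n ≡ 152 (mod 200) write n = 152 + 200t. Substituting into n ≡ 22 (mod 59) gives 200t ≡ 47 (mod 59), and since 23⁻¹ ≡ 18 (mod 59), t ≡ 20. Hence n ≡ 152 + 200·20 = 4152 (mod 11800).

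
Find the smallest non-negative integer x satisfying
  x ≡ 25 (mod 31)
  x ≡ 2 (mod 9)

Combine the congruences pairwise.
From x ≡ 25 (mod 31) write x = 25 + 31t. Substituting into x ≡ 2 (mod 9) gives 31t ≡ 4 (mod 9), and since 4⁻¹ ≡ 7 (mod 9), t ≡ 1. Hence x ≡ 25 + 31·1 = 56 (mod 279).

56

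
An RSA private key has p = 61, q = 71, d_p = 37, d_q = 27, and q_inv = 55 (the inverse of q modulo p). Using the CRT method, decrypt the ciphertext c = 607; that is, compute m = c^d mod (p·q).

m₁ = c^(d_p) mod p: c ≡ 58 (mod 61), and 58^37 mod 61 = 9.
m₂ = c^(d_q) mod q: c ≡ 39 (mod 71), and 39^27 mod 71 = 51.
h = q_inv·(m₁ − m₂) mod p = 55·(9 − 51) mod 61 = 8.
m = m₂ + h·q = 51 + 8·71 = 619.

619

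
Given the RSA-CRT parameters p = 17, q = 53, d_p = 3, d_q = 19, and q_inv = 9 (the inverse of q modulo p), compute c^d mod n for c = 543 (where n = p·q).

152

m₁ = c^(d_p) mod p: c ≡ 16 (mod 17), and 16^3 mod 17 = 16.
m₂ = c^(d_q) mod q: c ≡ 13 (mod 53), and 13^19 mod 53 = 46.
h = q_inv·(m₁ − m₂) mod p = 9·(16 − 46) mod 17 = 2.
m = m₂ + h·q = 46 + 2·53 = 152.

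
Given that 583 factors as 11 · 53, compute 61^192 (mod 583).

69

Mod 11: 61 ≡ 6; by Fermat, exponent reduces to 192 mod 10 = 2; 6^2 ≡ 3 (mod 11).
Mod 53: 61 ≡ 8; by Fermat, exponent reduces to 192 mod 52 = 36; 8^36 ≡ 16 (mod 53).
Combine by CRT: x ≡ 3 (mod 11), x ≡ 16 (mod 53) ⇒ x ≡ 69 (mod 583).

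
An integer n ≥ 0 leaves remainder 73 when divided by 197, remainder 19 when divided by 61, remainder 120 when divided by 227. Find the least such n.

1700577

The moduli are pairwise coprime; M = 197·61·227 = 2727859.
M/197 = 13847; 13847 ≡ 57 (mod 197); 57·159 ≡ 1, so inverse 159.
M/61 = 44719; 44719 ≡ 6 (mod 61); 6·51 ≡ 1, so inverse 51.
M/227 = 12017; 12017 ≡ 213 (mod 227); 213·81 ≡ 1, so inverse 81.
n ≡ 73·13847·159 + 19·44719·51 + 120·12017·81 = 320860080.
320860080 mod 2727859 = 1700577.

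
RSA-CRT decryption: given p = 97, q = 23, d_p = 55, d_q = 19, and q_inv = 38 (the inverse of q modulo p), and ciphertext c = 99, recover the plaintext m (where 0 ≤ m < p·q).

1874

m₁ = c^(d_p) mod p: c ≡ 2 (mod 97), and 2^55 mod 97 = 31.
m₂ = c^(d_q) mod q: c ≡ 7 (mod 23), and 7^19 mod 23 = 11.
h = q_inv·(m₁ − m₂) mod p = 38·(31 − 11) mod 97 = 81.
m = m₂ + h·q = 11 + 81·23 = 1874.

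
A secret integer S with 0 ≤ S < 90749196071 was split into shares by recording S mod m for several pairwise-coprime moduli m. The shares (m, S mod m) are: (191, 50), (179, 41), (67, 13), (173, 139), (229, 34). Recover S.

The moduli are pairwise coprime; N = 191·179·67·173·229 = 90749196071.
N/191 = 475126681; 475126681 ≡ 47 (mod 191); 47·126 ≡ 1, so inverse 126.
N/179 = 506978749; 506978749 ≡ 92 (mod 179); 92·72 ≡ 1, so inverse 72.
N/67 = 1354465613; 1354465613 ≡ 45 (mod 67); 45·3 ≡ 1, so inverse 3.
N/173 = 524561827; 524561827 ≡ 50 (mod 173); 50·45 ≡ 1, so inverse 45.
N/229 = 396284699; 396284699 ≡ 199 (mod 229); 199·145 ≡ 1, so inverse 145.
S ≡ 50·475126681·126 + 41·506978749·72 + 13·1354465613·3 + 139·524561827·45 + 34·396284699·145 = 9777541310210.
9777541310210 mod 90749196071 = 67377330613.

67377330613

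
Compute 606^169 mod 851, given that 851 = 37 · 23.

347

Mod 37: 606 ≡ 14; by Fermat, exponent reduces to 169 mod 36 = 25; 14^25 ≡ 14 (mod 37).
Mod 23: 606 ≡ 8; by Fermat, exponent reduces to 169 mod 22 = 15; 8^15 ≡ 2 (mod 23).
Combine by CRT: x ≡ 14 (mod 37), x ≡ 2 (mod 23) ⇒ x ≡ 347 (mod 851).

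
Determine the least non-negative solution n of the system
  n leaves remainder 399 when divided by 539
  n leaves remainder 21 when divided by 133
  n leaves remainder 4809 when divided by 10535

1005634

Combine the congruences pairwise.
gcd(539, 133) = 7 and 7 | (21 − 399), so the pair is consistent; merging gives n ≡ 2016 (mod 10241), where 10241 = lcm(539, 133).
gcd(10241, 10535) = 49 and 49 | (4809 − 2016), so the pair is consistent; merging gives n ≡ 1005634 (mod 2201815), where 2201815 = lcm(10241, 10535).
The solution is unique modulo lcm(539, 133, 10535) = 2201815.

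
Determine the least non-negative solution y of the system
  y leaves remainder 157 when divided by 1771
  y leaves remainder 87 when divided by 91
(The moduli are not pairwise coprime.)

Combine the congruences pairwise.
gcd(1771, 91) = 7 and 7 | (87 − 157), so the pair is consistent; merging gives y ≡ 12554 (mod 23023), where 23023 = lcm(1771, 91).
The solution is unique modulo lcm(1771, 91) = 23023.

12554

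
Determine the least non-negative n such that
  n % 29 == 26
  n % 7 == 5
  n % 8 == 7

The moduli are pairwise coprime; M = 29·7·8 = 1624.
M/29 = 56; 56 ≡ 27 (mod 29); 27·14 ≡ 1, so inverse 14.
M/7 = 232; 232 ≡ 1 (mod 7), inverse 1.
M/8 = 203; 203 ≡ 3 (mod 8); 3·3 ≡ 1, so inverse 3.
n ≡ 26·56·14 + 5·232·1 + 7·203·3 = 25807.
25807 mod 1624 = 1447.

1447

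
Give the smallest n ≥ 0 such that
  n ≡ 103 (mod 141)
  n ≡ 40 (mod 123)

2500

gcd(141, 123) = 3 and 3 | (40 − 103), so the pair is consistent; merging gives n ≡ 2500 (mod 5781), where 5781 = lcm(141, 123).
The solution is unique modulo lcm(141, 123) = 5781.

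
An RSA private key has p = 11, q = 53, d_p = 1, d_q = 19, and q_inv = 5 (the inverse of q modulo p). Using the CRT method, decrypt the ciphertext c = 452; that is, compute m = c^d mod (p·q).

m₁ = c^(d_p) mod p: c ≡ 1 (mod 11), and 1^1 mod 11 = 1.
m₂ = c^(d_q) mod q: c ≡ 28 (mod 53), and 28^19 mod 53 = 47.
h = q_inv·(m₁ − m₂) mod p = 5·(1 − 47) mod 11 = 1.
m = m₂ + h·q = 47 + 1·53 = 100.

100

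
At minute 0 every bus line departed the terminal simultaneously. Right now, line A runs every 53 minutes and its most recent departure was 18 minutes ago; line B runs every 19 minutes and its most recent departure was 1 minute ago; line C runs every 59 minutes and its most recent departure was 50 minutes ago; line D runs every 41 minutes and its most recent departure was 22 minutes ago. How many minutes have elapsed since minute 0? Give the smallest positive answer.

Combine the congruences pairwise.
From t ≡ 18 (mod 53) write t = 18 + 53s. Substituting into t ≡ 1 (mod 19) gives 53s ≡ 2 (mod 19), and since 15⁻¹ ≡ 14 (mod 19), s ≡ 9. Hence t ≡ 18 + 53·9 = 495 (mod 1007).
From t ≡ 495 (mod 1007) write t = 495 + 1007s. Substituting into t ≡ 50 (mod 59) gives 1007s ≡ 27 (mod 59), and since 4⁻¹ ≡ 15 (mod 59), s ≡ 51. Hence t ≡ 495 + 1007·51 = 51852 (mod 59413).
From t ≡ 51852 (mod 59413) write t = 51852 + 59413s. Substituting into t ≡ 22 (mod 41) gives 59413s ≡ 35 (mod 41), and since 4⁻¹ ≡ 31 (mod 41), s ≡ 19. Hence t ≡ 51852 + 59413·19 = 1180699 (mod 2435933).

1180699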